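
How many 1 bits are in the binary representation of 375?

375 = 101110111
Count the 1s: 1 + 1 + 1 + 1 + 1 + 1 + 1 = 7

7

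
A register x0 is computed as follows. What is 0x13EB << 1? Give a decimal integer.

10198

0x13EB = 01001111101011
shift left by 1 → 10011111010110 = 10198
(equivalently, 5099 × 2^1 = 5099 × 2)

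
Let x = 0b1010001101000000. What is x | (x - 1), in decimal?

x = 1010001101000000 = 41792
x - 1 = 1010001100111111
OR    = 1010001101111111 = 41855
(x | (x - 1) sets all bits below the lowest set bit.)

41855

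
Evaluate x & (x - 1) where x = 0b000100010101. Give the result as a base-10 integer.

276

x = 100010101 = 277
x - 1 = 100010100
AND   = 100010100 = 276
(x & (x - 1) clears the lowest set bit of x.)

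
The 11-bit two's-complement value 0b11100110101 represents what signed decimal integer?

-203

pattern = 11100110101 (MSB is 1 ⇒ negative)
Invert: 00011001010, add 1 → 00011001011 = 203, so the value is -203.
(Equivalently: 1845 - 2^11 = 1845 - 2048 = -203.)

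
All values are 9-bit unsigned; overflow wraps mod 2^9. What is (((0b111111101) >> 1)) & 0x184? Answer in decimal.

132

0b111111101 = 111111101
→ >> 1 → 011111110 = 254
0x184 = 110000100
→ & → 010000100 = 132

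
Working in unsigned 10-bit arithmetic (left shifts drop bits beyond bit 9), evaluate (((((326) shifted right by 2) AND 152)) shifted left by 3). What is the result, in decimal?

128

326 = 0101000110
→ shifted right by 2 → 0001010001 = 81
152 = 0010011000
→ AND → 0000010000 = 16
→ shifted left by 3 (mod 2^10) → 0010000000 = 128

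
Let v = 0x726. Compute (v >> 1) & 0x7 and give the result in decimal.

v = 11100100110
Shift right by 1: 1110010011
Mask low 3 bits: 011 = 3

3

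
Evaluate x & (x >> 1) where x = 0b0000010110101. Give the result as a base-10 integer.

x = 10110101 = 181
x>>1 = 01011010
AND  = 00010000 = 16
(x & (x >> 1) has a 1 wherever x has two consecutive 1 bits.)

16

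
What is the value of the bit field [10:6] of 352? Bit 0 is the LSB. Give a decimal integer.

v = 00101100000
Shift right by 6: 00101
Mask low 5 bits: 00101 = 5

5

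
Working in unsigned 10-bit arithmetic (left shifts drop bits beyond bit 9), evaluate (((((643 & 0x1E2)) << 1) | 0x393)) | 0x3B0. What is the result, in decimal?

951

643 = 1010000011
0x1E2 = 0111100010
→ & → 0010000010 = 130
→ << 1 (mod 2^10) → 0100000100 = 260
0x393 = 1110010011
→ | → 1110010111 = 919
0x3B0 = 1110110000
→ | → 1110110111 = 951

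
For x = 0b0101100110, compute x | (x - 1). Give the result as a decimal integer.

359

x = 101100110 = 358
x - 1 = 101100101
OR    = 101100111 = 359
(x | (x - 1) sets all bits below the lowest set bit.)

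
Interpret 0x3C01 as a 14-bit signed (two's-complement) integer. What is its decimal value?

pattern = 11110000000001 (MSB is 1 ⇒ negative)
Invert: 00001111111110, add 1 → 00001111111111 = 1023, so the value is -1023.
(Equivalently: 15361 - 2^14 = 15361 - 16384 = -1023.)

-1023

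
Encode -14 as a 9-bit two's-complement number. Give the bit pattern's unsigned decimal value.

498

14 in 9 bits: 000001110
Invert: 111110001
Add 1:  111110010 = 498
(Check: 2^9 - 14 = 512 - 14 = 498.)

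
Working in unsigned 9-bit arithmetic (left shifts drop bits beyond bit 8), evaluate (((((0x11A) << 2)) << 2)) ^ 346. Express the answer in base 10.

0x11A = 100011010
→ << 2 (mod 2^9) → 001101000 = 104
→ << 2 (mod 2^9) → 110100000 = 416
346 = 101011010
→ ^ → 011111010 = 250

250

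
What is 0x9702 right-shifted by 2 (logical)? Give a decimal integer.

0x9702 = 1001011100000010
shift right by 2 → 0010010111000000 = 9664
(equivalently, floor(38658 / 4))

9664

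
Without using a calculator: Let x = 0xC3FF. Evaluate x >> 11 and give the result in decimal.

24

0xC3FF = 1100001111111111
shift right by 11 → 0000000000011000 = 24
(equivalently, floor(50175 / 2048))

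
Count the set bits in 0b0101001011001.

n = 101001011001
Count the 1s: 1 + 1 + 1 + 1 + 1 + 1 = 6

6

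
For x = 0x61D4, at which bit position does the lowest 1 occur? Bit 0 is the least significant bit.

0x61D4 = 110000111010100
Trailing zeros: 2, so the lowest set bit is bit 2 (value 4).

2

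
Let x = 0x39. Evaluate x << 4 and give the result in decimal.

912

0x39 = 0000111001
shift left by 4 → 1110010000 = 912
(equivalently, 57 × 2^4 = 57 × 16)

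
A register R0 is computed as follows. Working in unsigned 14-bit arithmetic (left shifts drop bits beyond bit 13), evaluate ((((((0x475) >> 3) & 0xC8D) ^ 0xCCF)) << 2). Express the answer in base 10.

0x475 = 00010001110101
→ >> 3 → 00000010001110 = 142
0xC8D = 00110010001101
→ & → 00000010001100 = 140
0xCCF = 00110011001111
→ ^ → 00110001000011 = 3139
→ << 2 (mod 2^14) → 11000100001100 = 12556

12556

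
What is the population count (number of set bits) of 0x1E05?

6

0x1E05 = 1111000000101
Count the 1s: 1 + 1 + 1 + 1 + 1 + 1 = 6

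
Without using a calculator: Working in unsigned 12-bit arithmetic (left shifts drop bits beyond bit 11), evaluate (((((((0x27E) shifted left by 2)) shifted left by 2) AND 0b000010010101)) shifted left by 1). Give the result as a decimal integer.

0x27E = 001001111110
→ shifted left by 2 (mod 2^12) → 100111111000 = 2552
→ shifted left by 2 (mod 2^12) → 011111100000 = 2016
0b000010010101 = 000010010101
→ AND → 000010000000 = 128
→ shifted left by 1 (mod 2^12) → 000100000000 = 256

256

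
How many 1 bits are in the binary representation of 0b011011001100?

n = 11011001100
Count the 1s: 1 + 1 + 1 + 1 + 1 + 1 = 6

6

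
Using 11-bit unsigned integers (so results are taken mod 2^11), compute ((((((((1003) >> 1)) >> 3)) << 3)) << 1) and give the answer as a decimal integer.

1003 = 01111101011
→ >> 1 → 00111110101 = 501
→ >> 3 → 00000111110 = 62
→ << 3 (mod 2^11) → 00111110000 = 496
→ << 1 (mod 2^11) → 01111100000 = 992

992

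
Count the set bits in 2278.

2278 = 100011100110
Count the 1s: 1 + 1 + 1 + 1 + 1 + 1 = 6

6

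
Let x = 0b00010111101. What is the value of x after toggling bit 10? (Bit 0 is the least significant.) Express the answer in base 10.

x = 00010111101
bit 10 is currently 0; toggle it via x ^ (1 << 10) = x ^ 1024
→ 10010111101 = 1213

1213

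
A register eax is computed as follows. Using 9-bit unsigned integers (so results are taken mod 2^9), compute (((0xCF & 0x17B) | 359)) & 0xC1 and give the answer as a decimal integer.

65

0xCF = 011001111
0x17B = 101111011
→ & → 001001011 = 75
359 = 101100111
→ | → 101101111 = 367
0xC1 = 011000001
→ & → 001000001 = 65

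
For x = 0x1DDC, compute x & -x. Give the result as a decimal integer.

x = 1110111011100 = 7644
-x (two's complement) = …0001000100100
AND   = 0000000000100 = 4
(x & -x isolates the lowest set bit of x.)

4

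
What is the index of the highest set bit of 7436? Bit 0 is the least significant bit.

12

7436 = 1110100001100
The topmost 1 is at position 12 (since 2^12 = 4096 ≤ 7436 < 8192).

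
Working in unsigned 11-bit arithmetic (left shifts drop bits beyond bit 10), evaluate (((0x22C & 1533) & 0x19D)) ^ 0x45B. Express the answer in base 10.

1111

0x22C = 01000101100
1533 = 10111111101
→ & → 00000101100 = 44
0x19D = 00110011101
→ & → 00000001100 = 12
0x45B = 10001011011
→ ^ → 10001010111 = 1111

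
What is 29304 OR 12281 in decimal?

29304 = 111001001111000
12281 = 010111111111001
 OR → 111111111111001 = 32761

32761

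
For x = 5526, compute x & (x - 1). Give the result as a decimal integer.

5524

x = 1010110010110 = 5526
x - 1 = 1010110010101
AND   = 1010110010100 = 5524
(x & (x - 1) clears the lowest set bit of x.)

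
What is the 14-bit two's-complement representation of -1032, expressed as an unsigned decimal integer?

15352

1032 in 14 bits: 00010000001000
Invert: 11101111110111
Add 1:  11101111111000 = 15352
(Check: 2^14 - 1032 = 16384 - 1032 = 15352.)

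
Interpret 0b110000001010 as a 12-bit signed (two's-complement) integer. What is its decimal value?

-1014

pattern = 110000001010 (MSB is 1 ⇒ negative)
Invert: 001111110101, add 1 → 001111110110 = 1014, so the value is -1014.
(Equivalently: 3082 - 2^12 = 3082 - 4096 = -1014.)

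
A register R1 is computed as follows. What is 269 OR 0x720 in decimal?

1837

269 = 00100001101
0x720 = 11100100000
 OR → 11100101101 = 1837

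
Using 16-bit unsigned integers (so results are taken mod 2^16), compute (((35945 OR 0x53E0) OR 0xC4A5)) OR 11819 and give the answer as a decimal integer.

35945 = 1000110001101001
0x53E0 = 0101001111100000
→ OR → 1101111111101001 = 57321
0xC4A5 = 1100010010100101
→ OR → 1101111111101101 = 57325
11819 = 0010111000101011
→ OR → 1111111111101111 = 65519

65519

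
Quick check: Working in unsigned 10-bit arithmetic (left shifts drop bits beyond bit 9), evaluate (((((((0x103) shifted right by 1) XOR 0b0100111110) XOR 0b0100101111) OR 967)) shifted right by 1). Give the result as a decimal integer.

0x103 = 0100000011
→ shifted right by 1 → 0010000001 = 129
0b0100111110 = 0100111110
→ XOR → 0110111111 = 447
0b0100101111 = 0100101111
→ XOR → 0010010000 = 144
967 = 1111000111
→ OR → 1111010111 = 983
→ shifted right by 1 → 0111101011 = 491

491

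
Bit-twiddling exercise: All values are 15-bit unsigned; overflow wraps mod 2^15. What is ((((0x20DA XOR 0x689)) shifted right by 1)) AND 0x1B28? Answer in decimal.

4904

0x20DA = 010000011011010
0x689 = 000011010001001
→ XOR → 010011001010011 = 9811
→ shifted right by 1 → 001001100101001 = 4905
0x1B28 = 001101100101000
→ AND → 001001100101000 = 4904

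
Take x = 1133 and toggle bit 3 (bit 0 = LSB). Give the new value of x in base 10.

1125

x = 010001101101
bit 3 is currently 1; toggle it via x ^ (1 << 3) = x ^ 8
→ 010001100101 = 1125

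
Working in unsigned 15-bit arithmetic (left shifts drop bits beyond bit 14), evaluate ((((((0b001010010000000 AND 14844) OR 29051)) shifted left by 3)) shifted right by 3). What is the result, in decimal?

0b001010010000000 = 001010010000000
14844 = 011100111111100
→ AND → 001000010000000 = 4224
29051 = 111000101111011
→ OR → 111000111111011 = 29179
→ shifted left by 3 (mod 2^15) → 000111111011000 = 4056
→ shifted right by 3 → 000000111111011 = 507

507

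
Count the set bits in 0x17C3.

0x17C3 = 1011111000011
Count the 1s: 1 + 1 + 1 + 1 + 1 + 1 + 1 + 1 = 8

8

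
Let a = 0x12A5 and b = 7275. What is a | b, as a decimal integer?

7919

0x12A5 = 1001010100101
7275 = 1110001101011
 OR → 1111011101111 = 7919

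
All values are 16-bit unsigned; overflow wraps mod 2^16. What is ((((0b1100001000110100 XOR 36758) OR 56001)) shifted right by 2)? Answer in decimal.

14328

0b1100001000110100 = 1100001000110100
36758 = 1000111110010110
→ XOR → 0100110110100010 = 19874
56001 = 1101101011000001
→ OR → 1101111111100011 = 57315
→ shifted right by 2 → 0011011111111000 = 14328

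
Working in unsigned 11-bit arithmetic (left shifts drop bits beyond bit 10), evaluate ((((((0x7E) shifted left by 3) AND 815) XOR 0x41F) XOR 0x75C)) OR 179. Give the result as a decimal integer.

243

0x7E = 00001111110
→ shifted left by 3 (mod 2^11) → 01111110000 = 1008
815 = 01100101111
→ AND → 01100100000 = 800
0x41F = 10000011111
→ XOR → 11100111111 = 1855
0x75C = 11101011100
→ XOR → 00001100011 = 99
179 = 00010110011
→ OR → 00011110011 = 243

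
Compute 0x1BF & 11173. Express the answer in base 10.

0x1BF = 00000110111111
11173 = 10101110100101
AND → 00000110100101 = 421

421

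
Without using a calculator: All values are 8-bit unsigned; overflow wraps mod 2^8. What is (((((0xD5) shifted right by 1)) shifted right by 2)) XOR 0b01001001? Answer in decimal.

83

0xD5 = 11010101
→ shifted right by 1 → 01101010 = 106
→ shifted right by 2 → 00011010 = 26
0b01001001 = 01001001
→ XOR → 01010011 = 83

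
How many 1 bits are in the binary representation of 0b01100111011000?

7

n = 1100111011000
Count the 1s: 1 + 1 + 1 + 1 + 1 + 1 + 1 = 7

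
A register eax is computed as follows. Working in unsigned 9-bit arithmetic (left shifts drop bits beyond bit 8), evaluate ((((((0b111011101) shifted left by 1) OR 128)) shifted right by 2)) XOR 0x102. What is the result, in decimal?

0b111011101 = 111011101
→ shifted left by 1 (mod 2^9) → 110111010 = 442
128 = 010000000
→ OR → 110111010 = 442
→ shifted right by 2 → 001101110 = 110
0x102 = 100000010
→ XOR → 101101100 = 364

364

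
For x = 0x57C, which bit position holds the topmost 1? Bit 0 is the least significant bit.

0x57C = 10101111100
The topmost 1 is at position 10 (since 2^10 = 1024 ≤ 1404 < 2048).

10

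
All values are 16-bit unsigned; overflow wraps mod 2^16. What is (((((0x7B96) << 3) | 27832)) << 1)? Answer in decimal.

0x7B96 = 0111101110010110
→ << 3 (mod 2^16) → 1101110010110000 = 56496
27832 = 0110110010111000
→ | → 1111110010111000 = 64696
→ << 1 (mod 2^16) → 1111100101110000 = 63856

63856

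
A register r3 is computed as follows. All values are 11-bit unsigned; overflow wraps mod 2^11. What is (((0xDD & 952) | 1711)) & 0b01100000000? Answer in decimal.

512

0xDD = 00011011101
952 = 01110111000
→ & → 00010011000 = 152
1711 = 11010101111
→ | → 11010111111 = 1727
0b01100000000 = 01100000000
→ & → 01000000000 = 512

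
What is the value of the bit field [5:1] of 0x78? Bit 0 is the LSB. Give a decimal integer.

v = 01111000
Shift right by 1: 0111100
Mask low 5 bits: 11100 = 28

28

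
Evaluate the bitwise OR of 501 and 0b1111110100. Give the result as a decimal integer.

1013

501 = 0111110101
b = 1111110100
 OR → 1111110101 = 1013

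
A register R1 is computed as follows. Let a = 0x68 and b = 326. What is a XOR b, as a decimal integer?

302

0x68 = 001101000
326 = 101000110
XOR → 100101110 = 302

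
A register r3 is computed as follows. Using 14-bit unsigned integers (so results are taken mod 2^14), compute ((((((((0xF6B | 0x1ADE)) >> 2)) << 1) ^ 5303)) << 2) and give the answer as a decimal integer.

0xF6B = 00111101101011
0x1ADE = 01101011011110
→ | → 01111111111111 = 8191
→ >> 2 → 00011111111111 = 2047
→ << 1 (mod 2^14) → 00111111111110 = 4094
5303 = 01010010110111
→ ^ → 01101101001001 = 6985
→ << 2 (mod 2^14) → 10110100100100 = 11556

11556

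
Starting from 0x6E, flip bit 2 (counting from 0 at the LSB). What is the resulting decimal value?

106

x = 0001101110
bit 2 is currently 1; toggle it via x ^ (1 << 2) = x ^ 4
→ 0001101010 = 106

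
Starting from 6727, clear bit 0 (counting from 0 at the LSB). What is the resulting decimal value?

x = 1101001000111
bit 0 is currently 1; clear it via x & ~(1 << 0) = x & ~1
→ 1101001000110 = 6726

6726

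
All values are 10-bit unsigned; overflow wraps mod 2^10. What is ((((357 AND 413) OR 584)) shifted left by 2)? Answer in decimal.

308

357 = 0101100101
413 = 0110011101
→ AND → 0100000101 = 261
584 = 1001001000
→ OR → 1101001101 = 845
→ shifted left by 2 (mod 2^10) → 0100110100 = 308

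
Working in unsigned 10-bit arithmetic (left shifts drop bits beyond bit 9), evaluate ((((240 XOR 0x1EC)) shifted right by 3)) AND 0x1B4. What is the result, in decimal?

32

240 = 0011110000
0x1EC = 0111101100
→ XOR → 0100011100 = 284
→ shifted right by 3 → 0000100011 = 35
0x1B4 = 0110110100
→ AND → 0000100000 = 32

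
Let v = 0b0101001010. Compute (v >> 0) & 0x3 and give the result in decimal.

v = 0101001010
Shift right by 0: 0101001010
Mask low 2 bits: 10 = 2

2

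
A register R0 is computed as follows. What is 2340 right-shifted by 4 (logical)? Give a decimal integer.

146

2340 = 100100100100
shift right by 4 → 000010010010 = 146
(equivalently, floor(2340 / 16))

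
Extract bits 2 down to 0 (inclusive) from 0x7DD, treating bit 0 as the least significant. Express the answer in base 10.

v = 11111011101
Shift right by 0: 11111011101
Mask low 3 bits: 101 = 5

5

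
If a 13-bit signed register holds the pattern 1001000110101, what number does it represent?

pattern = 1001000110101 (MSB is 1 ⇒ negative)
Invert: 0110111001010, add 1 → 0110111001011 = 3531, so the value is -3531.
(Equivalently: 4661 - 2^13 = 4661 - 8192 = -3531.)

-3531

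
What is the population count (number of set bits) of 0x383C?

7

0x383C = 11100000111100
Count the 1s: 1 + 1 + 1 + 1 + 1 + 1 + 1 = 7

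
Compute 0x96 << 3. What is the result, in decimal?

1200

0x96 = 00010010110
shift left by 3 → 10010110000 = 1200
(equivalently, 150 × 2^3 = 150 × 8)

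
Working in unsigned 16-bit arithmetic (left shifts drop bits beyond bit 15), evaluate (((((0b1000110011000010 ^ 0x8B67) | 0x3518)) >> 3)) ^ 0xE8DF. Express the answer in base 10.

60968

0b1000110011000010 = 1000110011000010
0x8B67 = 1000101101100111
→ ^ → 0000011110100101 = 1957
0x3518 = 0011010100011000
→ | → 0011011110111101 = 14269
→ >> 3 → 0000011011110111 = 1783
0xE8DF = 1110100011011111
→ ^ → 1110111000101000 = 60968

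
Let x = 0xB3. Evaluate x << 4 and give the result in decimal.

2864

0xB3 = 000010110011
shift left by 4 → 101100110000 = 2864
(equivalently, 179 × 2^4 = 179 × 16)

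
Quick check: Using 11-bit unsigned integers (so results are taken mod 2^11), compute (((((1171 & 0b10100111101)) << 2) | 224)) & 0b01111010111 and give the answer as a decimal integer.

196

1171 = 10010010011
0b10100111101 = 10100111101
→ & → 10000010001 = 1041
→ << 2 (mod 2^11) → 00001000100 = 68
224 = 00011100000
→ | → 00011100100 = 228
0b01111010111 = 01111010111
→ & → 00011000100 = 196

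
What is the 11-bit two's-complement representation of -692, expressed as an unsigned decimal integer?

1356

692 in 11 bits: 01010110100
Invert: 10101001011
Add 1:  10101001100 = 1356
(Check: 2^11 - 692 = 2048 - 692 = 1356.)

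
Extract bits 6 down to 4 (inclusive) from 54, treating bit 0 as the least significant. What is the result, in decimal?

3

v = 00000110110
Shift right by 4: 0000011
Mask low 3 bits: 011 = 3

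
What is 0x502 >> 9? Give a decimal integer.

0x502 = 10100000010
shift right by 9 → 00000000010 = 2
(equivalently, floor(1282 / 512))

2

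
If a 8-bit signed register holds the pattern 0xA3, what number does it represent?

pattern = 10100011 (MSB is 1 ⇒ negative)
Invert: 01011100, add 1 → 01011101 = 93, so the value is -93.
(Equivalently: 163 - 2^8 = 163 - 256 = -93.)

-93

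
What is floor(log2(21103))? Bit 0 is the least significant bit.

14

21103 = 101001001101111
The topmost 1 is at position 14 (since 2^14 = 16384 ≤ 21103 < 32768).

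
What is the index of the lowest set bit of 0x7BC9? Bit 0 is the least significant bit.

0x7BC9 = 111101111001001
Trailing zeros: 0, so the lowest set bit is bit 0 (value 1).

0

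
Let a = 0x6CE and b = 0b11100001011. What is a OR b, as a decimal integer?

0x6CE = 11011001110
b = 11100001011
 OR → 11111001111 = 1999

1999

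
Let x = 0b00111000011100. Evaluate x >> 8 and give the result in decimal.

x = 111000011100
shift right by 8 → 000000001110 = 14
(equivalently, floor(3612 / 256))

14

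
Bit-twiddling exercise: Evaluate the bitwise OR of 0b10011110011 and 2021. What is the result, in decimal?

a = 10011110011
2021 = 11111100101
 OR → 11111110111 = 2039

2039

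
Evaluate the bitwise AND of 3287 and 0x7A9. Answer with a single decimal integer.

1153

3287 = 110011010111
0x7A9 = 011110101001
AND → 010010000001 = 1153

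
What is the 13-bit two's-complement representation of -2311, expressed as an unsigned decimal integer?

5881

2311 in 13 bits: 0100100000111
Invert: 1011011111000
Add 1:  1011011111001 = 5881
(Check: 2^13 - 2311 = 8192 - 2311 = 5881.)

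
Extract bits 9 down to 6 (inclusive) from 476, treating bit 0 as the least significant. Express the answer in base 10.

v = 0111011100
Shift right by 6: 0111
Mask low 4 bits: 0111 = 7

7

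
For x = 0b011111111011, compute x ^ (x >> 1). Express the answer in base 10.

1030

x = 11111111011 = 2043
x>>1 = 01111111101
XOR  = 10000000110 = 1030
(x ^ (x >> 1) gives the standard binary-reflected Gray code of x.)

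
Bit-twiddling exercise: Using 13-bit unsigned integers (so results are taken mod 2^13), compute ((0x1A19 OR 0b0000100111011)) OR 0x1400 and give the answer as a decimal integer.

0x1A19 = 1101000011001
0b0000100111011 = 0000100111011
→ OR → 1101100111011 = 6971
0x1400 = 1010000000000
→ OR → 1111100111011 = 7995

7995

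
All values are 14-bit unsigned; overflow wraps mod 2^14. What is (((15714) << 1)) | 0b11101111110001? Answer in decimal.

15349

15714 = 11110101100010
→ << 1 (mod 2^14) → 11101011000100 = 15044
0b11101111110001 = 11101111110001
→ | → 11101111110101 = 15349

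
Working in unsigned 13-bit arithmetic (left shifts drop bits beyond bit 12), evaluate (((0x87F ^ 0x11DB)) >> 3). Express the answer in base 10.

0x87F = 0100001111111
0x11DB = 1000111011011
→ ^ → 1100110100100 = 6564
→ >> 3 → 0001100110100 = 820

820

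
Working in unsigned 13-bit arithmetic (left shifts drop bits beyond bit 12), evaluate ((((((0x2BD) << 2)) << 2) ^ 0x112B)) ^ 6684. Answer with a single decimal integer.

231

0x2BD = 0001010111101
→ << 2 (mod 2^13) → 0101011110100 = 2804
→ << 2 (mod 2^13) → 0101111010000 = 3024
0x112B = 1000100101011
→ ^ → 1101011111011 = 6907
6684 = 1101000011100
→ ^ → 0000011100111 = 231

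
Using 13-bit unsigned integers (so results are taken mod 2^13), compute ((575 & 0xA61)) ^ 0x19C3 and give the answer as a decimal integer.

7138

575 = 0001000111111
0xA61 = 0101001100001
→ & → 0001000100001 = 545
0x19C3 = 1100111000011
→ ^ → 1101111100010 = 7138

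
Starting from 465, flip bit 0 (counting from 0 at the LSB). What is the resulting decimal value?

464

x = 0111010001
bit 0 is currently 1; toggle it via x ^ (1 << 0) = x ^ 1
→ 0111010000 = 464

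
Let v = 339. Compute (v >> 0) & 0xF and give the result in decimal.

3

v = 00101010011
Shift right by 0: 00101010011
Mask low 4 bits: 0011 = 3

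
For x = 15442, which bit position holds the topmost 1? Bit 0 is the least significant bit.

13

15442 = 11110001010010
The topmost 1 is at position 13 (since 2^13 = 8192 ≤ 15442 < 16384).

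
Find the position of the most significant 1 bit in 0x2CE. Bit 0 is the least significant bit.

9

0x2CE = 1011001110
The topmost 1 is at position 9 (since 2^9 = 512 ≤ 718 < 1024).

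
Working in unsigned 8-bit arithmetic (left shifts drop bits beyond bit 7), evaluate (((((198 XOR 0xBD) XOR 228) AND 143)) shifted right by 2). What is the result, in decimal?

35

198 = 11000110
0xBD = 10111101
→ XOR → 01111011 = 123
228 = 11100100
→ XOR → 10011111 = 159
143 = 10001111
→ AND → 10001111 = 143
→ shifted right by 2 → 00100011 = 35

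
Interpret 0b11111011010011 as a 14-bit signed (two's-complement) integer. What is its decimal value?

-301

pattern = 11111011010011 (MSB is 1 ⇒ negative)
Invert: 00000100101100, add 1 → 00000100101101 = 301, so the value is -301.
(Equivalently: 16083 - 2^14 = 16083 - 16384 = -301.)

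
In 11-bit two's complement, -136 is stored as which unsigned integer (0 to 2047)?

136 in 11 bits: 00010001000
Invert: 11101110111
Add 1:  11101111000 = 1912
(Check: 2^11 - 136 = 2048 - 136 = 1912.)

1912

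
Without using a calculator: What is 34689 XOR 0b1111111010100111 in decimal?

34689 = 1000011110000001
b = 1111111010100111
XOR → 0111100100100110 = 31014

31014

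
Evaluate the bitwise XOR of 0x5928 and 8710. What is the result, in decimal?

31534

0x5928 = 101100100101000
8710 = 010001000000110
XOR → 111101100101110 = 31534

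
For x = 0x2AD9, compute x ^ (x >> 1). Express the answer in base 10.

x = 10101011011001 = 10969
x>>1 = 01010101101100
XOR  = 11111110110101 = 16309
(x ^ (x >> 1) gives the standard binary-reflected Gray code of x.)

16309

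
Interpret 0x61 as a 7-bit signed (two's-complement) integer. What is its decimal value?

pattern = 1100001 (MSB is 1 ⇒ negative)
Invert: 0011110, add 1 → 0011111 = 31, so the value is -31.
(Equivalently: 97 - 2^7 = 97 - 128 = -31.)

-31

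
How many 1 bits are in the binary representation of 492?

6

492 = 111101100
Count the 1s: 1 + 1 + 1 + 1 + 1 + 1 = 6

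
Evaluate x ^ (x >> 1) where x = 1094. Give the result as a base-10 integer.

x = 10001000110 = 1094
x>>1 = 01000100011
XOR  = 11001100101 = 1637
(x ^ (x >> 1) gives the standard binary-reflected Gray code of x.)

1637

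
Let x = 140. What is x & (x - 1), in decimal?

136

x = 10001100 = 140
x - 1 = 10001011
AND   = 10001000 = 136
(x & (x - 1) clears the lowest set bit of x.)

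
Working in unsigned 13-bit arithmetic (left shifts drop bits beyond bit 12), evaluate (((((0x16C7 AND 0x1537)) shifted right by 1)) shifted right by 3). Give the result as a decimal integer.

320

0x16C7 = 1011011000111
0x1537 = 1010100110111
→ AND → 1010000000111 = 5127
→ shifted right by 1 → 0101000000011 = 2563
→ shifted right by 3 → 0000101000000 = 320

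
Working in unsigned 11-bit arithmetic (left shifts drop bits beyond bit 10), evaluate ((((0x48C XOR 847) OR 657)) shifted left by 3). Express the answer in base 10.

0x48C = 10010001100
847 = 01101001111
→ XOR → 11111000011 = 1987
657 = 01010010001
→ OR → 11111010011 = 2003
→ shifted left by 3 (mod 2^11) → 11010011000 = 1688

1688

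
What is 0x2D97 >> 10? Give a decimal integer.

0x2D97 = 10110110010111
shift right by 10 → 00000000001011 = 11
(equivalently, floor(11671 / 1024))

11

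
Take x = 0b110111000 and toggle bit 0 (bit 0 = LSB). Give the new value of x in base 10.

x = 110111000
bit 0 is currently 0; toggle it via x ^ (1 << 0) = x ^ 1
→ 110111001 = 441

441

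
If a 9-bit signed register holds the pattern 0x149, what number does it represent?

-183

pattern = 101001001 (MSB is 1 ⇒ negative)
Invert: 010110110, add 1 → 010110111 = 183, so the value is -183.
(Equivalently: 329 - 2^9 = 329 - 512 = -183.)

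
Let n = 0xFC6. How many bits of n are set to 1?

8

0xFC6 = 111111000110
Count the 1s: 1 + 1 + 1 + 1 + 1 + 1 + 1 + 1 = 8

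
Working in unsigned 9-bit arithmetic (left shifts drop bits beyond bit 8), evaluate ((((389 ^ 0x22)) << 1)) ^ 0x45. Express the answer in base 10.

389 = 110000101
0x22 = 000100010
→ ^ → 110100111 = 423
→ << 1 (mod 2^9) → 101001110 = 334
0x45 = 001000101
→ ^ → 100001011 = 267

267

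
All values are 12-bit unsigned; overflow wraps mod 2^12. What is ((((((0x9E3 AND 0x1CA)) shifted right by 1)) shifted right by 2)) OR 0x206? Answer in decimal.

0x9E3 = 100111100011
0x1CA = 000111001010
→ AND → 000111000010 = 450
→ shifted right by 1 → 000011100001 = 225
→ shifted right by 2 → 000000111000 = 56
0x206 = 001000000110
→ OR → 001000111110 = 574

574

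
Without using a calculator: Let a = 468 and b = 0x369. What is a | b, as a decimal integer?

468 = 0111010100
0x369 = 1101101001
 OR → 1111111101 = 1021

1021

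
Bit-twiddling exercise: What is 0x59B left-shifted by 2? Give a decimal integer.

5740

0x59B = 0010110011011
shift left by 2 → 1011001101100 = 5740
(equivalently, 1435 × 2^2 = 1435 × 4)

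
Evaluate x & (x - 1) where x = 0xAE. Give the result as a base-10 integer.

x = 10101110 = 174
x - 1 = 10101101
AND   = 10101100 = 172
(x & (x - 1) clears the lowest set bit of x.)

172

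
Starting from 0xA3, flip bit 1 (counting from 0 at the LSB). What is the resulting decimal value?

x = 010100011
bit 1 is currently 1; toggle it via x ^ (1 << 1) = x ^ 2
→ 010100001 = 161

161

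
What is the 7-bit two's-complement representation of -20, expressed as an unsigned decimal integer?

108

20 in 7 bits: 0010100
Invert: 1101011
Add 1:  1101100 = 108
(Check: 2^7 - 20 = 128 - 20 = 108.)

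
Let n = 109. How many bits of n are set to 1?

109 = 1101101
Count the 1s: 1 + 1 + 1 + 1 + 1 = 5

5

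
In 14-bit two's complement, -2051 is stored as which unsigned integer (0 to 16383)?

2051 in 14 bits: 00100000000011
Invert: 11011111111100
Add 1:  11011111111101 = 14333
(Check: 2^14 - 2051 = 16384 - 2051 = 14333.)

14333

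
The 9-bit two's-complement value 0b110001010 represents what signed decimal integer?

-118

pattern = 110001010 (MSB is 1 ⇒ negative)
Invert: 001110101, add 1 → 001110110 = 118, so the value is -118.
(Equivalently: 394 - 2^9 = 394 - 512 = -118.)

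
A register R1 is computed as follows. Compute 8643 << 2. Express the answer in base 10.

8643 = 0010000111000011
shift left by 2 → 1000011100001100 = 34572
(equivalently, 8643 × 2^2 = 8643 × 4)

34572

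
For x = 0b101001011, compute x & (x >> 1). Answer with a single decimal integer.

1

x = 101001011 = 331
x>>1 = 010100101
AND  = 000000001 = 1
(x & (x >> 1) has a 1 wherever x has two consecutive 1 bits.)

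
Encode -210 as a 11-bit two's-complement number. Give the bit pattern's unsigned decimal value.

210 in 11 bits: 00011010010
Invert: 11100101101
Add 1:  11100101110 = 1838
(Check: 2^11 - 210 = 2048 - 210 = 1838.)

1838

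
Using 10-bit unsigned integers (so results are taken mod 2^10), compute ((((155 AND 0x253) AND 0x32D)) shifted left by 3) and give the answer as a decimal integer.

155 = 0010011011
0x253 = 1001010011
→ AND → 0000010011 = 19
0x32D = 1100101101
→ AND → 0000000001 = 1
→ shifted left by 3 (mod 2^10) → 0000001000 = 8

8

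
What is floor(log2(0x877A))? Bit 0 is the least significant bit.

0x877A = 1000011101111010
The topmost 1 is at position 15 (since 2^15 = 32768 ≤ 34682 < 65536).

15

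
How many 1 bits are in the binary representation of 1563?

6

1563 = 11000011011
Count the 1s: 1 + 1 + 1 + 1 + 1 + 1 = 6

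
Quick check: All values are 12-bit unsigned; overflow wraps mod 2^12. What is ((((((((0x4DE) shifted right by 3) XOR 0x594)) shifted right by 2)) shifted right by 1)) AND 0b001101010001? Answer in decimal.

1

0x4DE = 010011011110
→ shifted right by 3 → 000010011011 = 155
0x594 = 010110010100
→ XOR → 010100001111 = 1295
→ shifted right by 2 → 000101000011 = 323
→ shifted right by 1 → 000010100001 = 161
0b001101010001 = 001101010001
→ AND → 000000000001 = 1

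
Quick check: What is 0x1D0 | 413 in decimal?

477

0x1D0 = 111010000
413 = 110011101
 OR → 111011101 = 477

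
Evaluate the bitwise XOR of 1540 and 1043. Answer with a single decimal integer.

535

1540 = 11000000100
1043 = 10000010011
XOR → 01000010111 = 535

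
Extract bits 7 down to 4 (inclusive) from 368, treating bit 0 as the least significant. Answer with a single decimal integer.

v = 101110000
Shift right by 4: 10111
Mask low 4 bits: 0111 = 7

7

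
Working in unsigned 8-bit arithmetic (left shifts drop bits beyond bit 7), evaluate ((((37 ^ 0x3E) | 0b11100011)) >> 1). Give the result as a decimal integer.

37 = 00100101
0x3E = 00111110
→ ^ → 00011011 = 27
0b11100011 = 11100011
→ | → 11111011 = 251
→ >> 1 → 01111101 = 125

125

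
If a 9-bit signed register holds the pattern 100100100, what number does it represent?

-220

pattern = 100100100 (MSB is 1 ⇒ negative)
Invert: 011011011, add 1 → 011011100 = 220, so the value is -220.
(Equivalently: 292 - 2^9 = 292 - 512 = -220.)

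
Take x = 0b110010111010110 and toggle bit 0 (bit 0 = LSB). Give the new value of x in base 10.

26071

x = 110010111010110
bit 0 is currently 0; toggle it via x ^ (1 << 0) = x ^ 1
→ 110010111010111 = 26071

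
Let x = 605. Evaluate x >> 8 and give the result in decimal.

2

605 = 1001011101
shift right by 8 → 0000000010 = 2
(equivalently, floor(605 / 256))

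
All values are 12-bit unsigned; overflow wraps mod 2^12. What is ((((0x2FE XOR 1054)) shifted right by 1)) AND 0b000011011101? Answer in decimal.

0x2FE = 001011111110
1054 = 010000011110
→ XOR → 011011100000 = 1760
→ shifted right by 1 → 001101110000 = 880
0b000011011101 = 000011011101
→ AND → 000001010000 = 80

80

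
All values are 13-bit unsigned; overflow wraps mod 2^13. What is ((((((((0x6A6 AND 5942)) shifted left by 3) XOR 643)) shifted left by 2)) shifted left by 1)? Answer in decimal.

0x6A6 = 0011010100110
5942 = 1011100110110
→ AND → 0011000100110 = 1574
→ shifted left by 3 (mod 2^13) → 1000100110000 = 4400
643 = 0001010000011
→ XOR → 1001110110011 = 5043
→ shifted left by 2 (mod 2^13) → 0111011001100 = 3788
→ shifted left by 1 (mod 2^13) → 1110110011000 = 7576

7576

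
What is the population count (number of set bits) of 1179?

6

1179 = 10010011011
Count the 1s: 1 + 1 + 1 + 1 + 1 + 1 = 6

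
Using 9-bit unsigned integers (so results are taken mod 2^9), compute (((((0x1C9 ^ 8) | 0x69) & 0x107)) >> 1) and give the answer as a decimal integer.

128

0x1C9 = 111001001
8 = 000001000
→ ^ → 111000001 = 449
0x69 = 001101001
→ | → 111101001 = 489
0x107 = 100000111
→ & → 100000001 = 257
→ >> 1 → 010000000 = 128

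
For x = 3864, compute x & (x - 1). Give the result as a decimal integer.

x = 111100011000 = 3864
x - 1 = 111100010111
AND   = 111100010000 = 3856
(x & (x - 1) clears the lowest set bit of x.)

3856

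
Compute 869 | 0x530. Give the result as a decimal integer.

869 = 01101100101
0x530 = 10100110000
 OR → 11101110101 = 1909

1909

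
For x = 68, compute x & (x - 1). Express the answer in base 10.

x = 1000100 = 68
x - 1 = 1000011
AND   = 1000000 = 64
(x & (x - 1) clears the lowest set bit of x.)

64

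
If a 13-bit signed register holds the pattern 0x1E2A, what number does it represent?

pattern = 1111000101010 (MSB is 1 ⇒ negative)
Invert: 0000111010101, add 1 → 0000111010110 = 470, so the value is -470.
(Equivalently: 7722 - 2^13 = 7722 - 8192 = -470.)

-470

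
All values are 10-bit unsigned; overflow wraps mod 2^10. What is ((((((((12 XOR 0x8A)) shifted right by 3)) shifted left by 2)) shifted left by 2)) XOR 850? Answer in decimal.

12 = 0000001100
0x8A = 0010001010
→ XOR → 0010000110 = 134
→ shifted right by 3 → 0000010000 = 16
→ shifted left by 2 (mod 2^10) → 0001000000 = 64
→ shifted left by 2 (mod 2^10) → 0100000000 = 256
850 = 1101010010
→ XOR → 1001010010 = 594

594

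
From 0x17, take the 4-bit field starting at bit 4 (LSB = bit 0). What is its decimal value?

1

v = 00010111
Shift right by 4: 0001
Mask low 4 bits: 0001 = 1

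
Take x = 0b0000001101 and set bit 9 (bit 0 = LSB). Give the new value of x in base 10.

x = 0000001101
bit 9 is currently 0; set it via x | (1 << 9) = x | 512
→ 1000001101 = 525

525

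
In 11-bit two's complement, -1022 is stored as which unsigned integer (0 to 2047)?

1026

1022 in 11 bits: 01111111110
Invert: 10000000001
Add 1:  10000000010 = 1026
(Check: 2^11 - 1022 = 2048 - 1022 = 1026.)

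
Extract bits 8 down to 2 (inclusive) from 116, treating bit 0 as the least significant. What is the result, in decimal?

v = 000001110100
Shift right by 2: 0000011101
Mask low 7 bits: 0011101 = 29

29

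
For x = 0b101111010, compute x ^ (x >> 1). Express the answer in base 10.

455

x = 101111010 = 378
x>>1 = 010111101
XOR  = 111000111 = 455
(x ^ (x >> 1) gives the standard binary-reflected Gray code of x.)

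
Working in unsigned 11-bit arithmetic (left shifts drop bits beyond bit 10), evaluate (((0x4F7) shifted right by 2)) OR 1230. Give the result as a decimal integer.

0x4F7 = 10011110111
→ shifted right by 2 → 00100111101 = 317
1230 = 10011001110
→ OR → 10111111111 = 1535

1535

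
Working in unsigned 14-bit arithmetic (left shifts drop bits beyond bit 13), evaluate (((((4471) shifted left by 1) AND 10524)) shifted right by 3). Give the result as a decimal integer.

4471 = 01000101110111
→ shifted left by 1 (mod 2^14) → 10001011101110 = 8942
10524 = 10100100011100
→ AND → 10000000001100 = 8204
→ shifted right by 3 → 00010000000001 = 1025

1025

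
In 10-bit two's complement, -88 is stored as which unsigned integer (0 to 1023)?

936

88 in 10 bits: 0001011000
Invert: 1110100111
Add 1:  1110101000 = 936
(Check: 2^10 - 88 = 1024 - 88 = 936.)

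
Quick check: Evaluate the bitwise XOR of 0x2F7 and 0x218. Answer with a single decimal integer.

0x2F7 = 1011110111
0x218 = 1000011000
XOR → 0011101111 = 239

239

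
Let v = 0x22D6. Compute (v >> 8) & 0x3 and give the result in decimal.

v = 10001011010110
Shift right by 8: 100010
Mask low 2 bits: 10 = 2

2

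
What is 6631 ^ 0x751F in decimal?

27896

6631 = 001100111100111
0x751F = 111010100011111
XOR → 110110011111000 = 27896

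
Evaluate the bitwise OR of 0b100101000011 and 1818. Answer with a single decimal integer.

3931

a = 100101000011
1818 = 011100011010
 OR → 111101011011 = 3931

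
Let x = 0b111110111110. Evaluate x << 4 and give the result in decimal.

x = 0000111110111110
shift left by 4 → 1111101111100000 = 64480
(equivalently, 4030 × 2^4 = 4030 × 16)

64480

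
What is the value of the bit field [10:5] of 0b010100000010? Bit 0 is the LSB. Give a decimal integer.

40

v = 010100000010
Shift right by 5: 0101000
Mask low 6 bits: 101000 = 40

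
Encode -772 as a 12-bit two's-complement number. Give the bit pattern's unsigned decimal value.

772 in 12 bits: 001100000100
Invert: 110011111011
Add 1:  110011111100 = 3324
(Check: 2^12 - 772 = 4096 - 772 = 3324.)

3324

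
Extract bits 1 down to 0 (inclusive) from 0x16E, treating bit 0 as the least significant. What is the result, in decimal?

v = 0101101110
Shift right by 0: 0101101110
Mask low 2 bits: 10 = 2

2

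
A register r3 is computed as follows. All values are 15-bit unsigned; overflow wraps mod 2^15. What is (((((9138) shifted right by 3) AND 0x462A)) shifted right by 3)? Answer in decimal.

9138 = 010001110110010
→ shifted right by 3 → 000010001110110 = 1142
0x462A = 100011000101010
→ AND → 000010000100010 = 1058
→ shifted right by 3 → 000000010000100 = 132

132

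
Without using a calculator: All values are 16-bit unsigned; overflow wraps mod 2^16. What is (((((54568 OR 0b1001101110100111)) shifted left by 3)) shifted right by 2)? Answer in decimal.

16222

54568 = 1101010100101000
0b1001101110100111 = 1001101110100111
→ OR → 1101111110101111 = 57263
→ shifted left by 3 (mod 2^16) → 1111110101111000 = 64888
→ shifted right by 2 → 0011111101011110 = 16222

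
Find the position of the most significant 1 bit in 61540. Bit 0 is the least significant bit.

15

61540 = 1111000001100100
The topmost 1 is at position 15 (since 2^15 = 32768 ≤ 61540 < 65536).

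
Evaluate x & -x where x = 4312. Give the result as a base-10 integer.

x = 1000011011000 = 4312
-x (two's complement) = …0111100101000
AND   = 0000000001000 = 8
(x & -x isolates the lowest set bit of x.)

8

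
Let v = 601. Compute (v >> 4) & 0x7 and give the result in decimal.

v = 1001011001
Shift right by 4: 100101
Mask low 3 bits: 101 = 5

5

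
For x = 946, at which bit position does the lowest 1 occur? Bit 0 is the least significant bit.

946 = 1110110010
Trailing zeros: 1, so the lowest set bit is bit 1 (value 2).

1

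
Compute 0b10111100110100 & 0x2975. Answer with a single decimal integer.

a = 10111100110100
0x2975 = 10100101110101
AND → 10100100110100 = 10548

10548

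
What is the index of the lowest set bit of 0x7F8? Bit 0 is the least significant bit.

0x7F8 = 11111111000
Trailing zeros: 3, so the lowest set bit is bit 3 (value 8).

3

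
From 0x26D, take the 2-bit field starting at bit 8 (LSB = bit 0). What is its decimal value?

v = 001001101101
Shift right by 8: 0010
Mask low 2 bits: 10 = 2

2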